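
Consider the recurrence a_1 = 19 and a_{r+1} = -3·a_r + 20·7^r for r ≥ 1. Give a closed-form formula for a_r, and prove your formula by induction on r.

a_r = 5(-3)^(r - 1) + 2·7^r

Computing the first terms: a_1 = 19, a_2 = 83, a_3 = 731. This suggests a_r = 5(-3)^(r - 1) + 2·7^r.
Base case (r = 1): the formula gives 19 = 19 = a_1.
Inductive step: assume the claim holds for r = k, so a_k = 5(-3)^(k - 1) + 2·7^k.
Then a_{k+1} = -3·a_k + 20·7^k = -3·(5(-3)^(k - 1) + 2·7^k) + 20·7^k = 5(-3)^k + 2·7^(k + 1) = 5(-3)^((k+1) - 1) + 2·7^(k+1),
which is the claimed formula at r = k+1.
By the principle of mathematical induction, the result holds for all r ≥ 1.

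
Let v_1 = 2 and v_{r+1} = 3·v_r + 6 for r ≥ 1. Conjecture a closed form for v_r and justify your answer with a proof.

v_r = 5·3^(r - 1) - 3

Computing the first terms: v_1 = 2, v_2 = 12, v_3 = 42. This suggests v_r = 5·3^(r - 1) - 3.
Base step (r = 1): the formula gives 2 = 2 = v_1.
For the inductive step, assume it holds for an arbitrary p ≥ 1, so v_p = 5·3^(p - 1) - 3.
Then v_{p+1} = 3·v_p + 6 = 3·(5·3^(p - 1) - 3) + 6 = 5·3^p - 3 = 5·3^((p+1) - 1) - 3,
which is the claimed formula at r = p+1.
Hence, by induction on r, the claim holds for every r ≥ 1.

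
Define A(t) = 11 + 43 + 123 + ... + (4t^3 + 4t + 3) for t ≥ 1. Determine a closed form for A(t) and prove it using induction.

We claim A(t) = t(t^3 + 2t^2 + 3t + 5) for all t ≥ 1.
Base case (t = 1): A(1) = 11, and the closed form gives 11. They agree.
Inductive step: suppose the statement holds for some i ≥ 1, so A(i) = i(i^3 + 2i^2 + 3i + 5).
Then A(i+1) = A(i) + (4i + 4(i + 1)^3 + 7) = (i(i^3 + 2i^2 + 3i + 5)) + (4i + 4(i + 1)^3 + 7).
Simplifying, A(i+1) = (i + 1)(i^3 + 5i^2 + 10i + 11) = (i+1)((i+1)^3 + 2(i+1)^2 + 3(i+1) + 5),
which is the closed form with t = i+1.
This completes the induction.

A(t) = t(t^3 + 2t^2 + 3t + 5)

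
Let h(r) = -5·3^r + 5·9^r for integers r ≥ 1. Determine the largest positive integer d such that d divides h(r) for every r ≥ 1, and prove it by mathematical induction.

d = 30

Computing the first values: h(1) = 30 and h(2) = 360; gcd(30, 360) = 30, so d ≤ 30.
We prove 30 | -5·3^r + 5·9^r for all r ≥ 1 by induction on r.
When r = 1: h(1) = 30 = 30·(1), so 30 | h(1).
Inductive step: assume the claim holds for r = j, i.e. 30 | h(j). Then
h(j+1) − 9·h(j) = (-5·3^(j+1) + 5·9^(j+1)) − 9·(-5·3^j + 5·9^j) = (-5)·3^j·(3 − 9) = (30)·3^j. Since 30 | h(j) by the inductive hypothesis, 30 | 9·h(j); and 30 | 30 since 30 = 30·1. Therefore 30 | h(j+1).
Hence, by induction on r, the claim holds for every r ≥ 1.
Therefore the largest such d is 30.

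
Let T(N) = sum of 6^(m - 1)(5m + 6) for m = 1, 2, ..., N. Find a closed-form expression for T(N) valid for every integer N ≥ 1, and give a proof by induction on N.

We claim T(N) = 6^N(N + 1) - 1 for all N ≥ 1.
When N = 1: T(1) = 11, and the closed form gives 11. They agree.
For the inductive step, assume it holds for an arbitrary m ≥ 1, so T(m) = 6^m(m + 1) - 1.
Then T(m+1) = T(m) + (6^m(5m + 11)) = (6^m(m + 1) - 1) + (6^m(5m + 11)).
Simplifying, T(m+1) = 6·6^m·m + 12·6^m - 1 = 6^(m+1)((m+1) + 1) - 1,
which is the closed form with N = m+1.
By induction, the statement is established for all N ≥ 1.

T(N) = 6^N(N + 1) - 1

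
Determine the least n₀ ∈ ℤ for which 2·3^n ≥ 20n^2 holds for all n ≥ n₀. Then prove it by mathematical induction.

At n = 5: 486 < 500, so the inequality fails and n₀ ≥ 6. We prove 2·3^n ≥ 20n^2 for all n ≥ 6.
When n = 6: 2·3^n = 1458 and 20n^2 = 720, so 1458 ≥ 720.
Inductive step: suppose the statement holds for some k ≥ 6, so 2·3^k ≥ 20k^2.
Then 2·3^(k + 1) = 3·(2·3^k) ≥ 3·(20k^2).
Also, for k ≥ 6 we have 3·(20k^2) ≥ 20(k+1)^2, since 3 ≥ (1 + 1/k)^2 for all k ≥ 6.
Combining, 2·3^(k + 1) ≥ 20(k+1)^2.
By induction, the statement is established for all n ≥ 6.
Hence the smallest such n₀ is 6.

n₀ = 6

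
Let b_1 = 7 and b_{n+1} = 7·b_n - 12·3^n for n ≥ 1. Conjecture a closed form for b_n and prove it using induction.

b_n = 3^(n + 1) - 2·7^(n - 1)

Computing the first terms: b_1 = 7, b_2 = 13, b_3 = -17. This suggests b_n = 3^(n + 1) - 2·7^(n - 1).
For the base case n = 1: the formula gives 7 = 7 = b_1.
Suppose the result is true for n = m, so b_m = 3^(m + 1) - 2·7^(m - 1).
Then b_{m+1} = 7·b_m - 12·3^m = 7·(3^(m + 1) - 2·7^(m - 1)) - 12·3^m = 3^(m + 2) - 2·7^m = 3^((m+1) + 1) - 2·7^((m+1) - 1),
which is the claimed formula at n = m+1.
This completes the induction.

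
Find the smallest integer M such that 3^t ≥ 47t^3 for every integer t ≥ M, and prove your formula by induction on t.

M = 10

At t = 9: 19683 < 34263, so the inequality fails and M ≥ 10. We prove 3^t ≥ 47t^3 for all t ≥ 10.
When t = 10: 3^t = 59049 and 47t^3 = 47000, so 59049 ≥ 47000.
Inductive step: assume the claim holds for t = r, so 3^r ≥ 47r^3.
Then 3^(r + 1) = 3·(3^r) ≥ 3·(47r^3).
Also, for r ≥ 10 we have 3·(47r^3) ≥ 47(r+1)^3, since 3 ≥ (1 + 1/r)^3 for all r ≥ 10.
Combining, 3^(r + 1) ≥ 47(r+1)^3.
By induction, the statement is established for all t ≥ 10.
Hence the smallest such M is 10.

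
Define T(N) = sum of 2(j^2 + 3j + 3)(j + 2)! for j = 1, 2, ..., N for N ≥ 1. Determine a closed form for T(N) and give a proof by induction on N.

T(N) = (2N + 2)(N + 3)! - 12

We claim T(N) = (2N + 2)(N + 3)! - 12 for all N ≥ 1.
Base case (N = 1): T(1) = 84, and the closed form gives 84. They agree.
Inductive step: assume the claim holds for N = j, so T(j) = (2j + 2)(j + 3)! - 12.
Then T(j+1) = T(j) + (2(j^2 + 5j + 7)(j + 3)!) = ((2j + 2)(j + 3)! - 12) + (2(j^2 + 5j + 7)(j + 3)!).
Simplifying, T(j+1) = (2(j+1) + 2)((j+1) + 3)! - 12,
which is the closed form with N = j+1.
Hence, by induction on N, the claim holds for every N ≥ 1.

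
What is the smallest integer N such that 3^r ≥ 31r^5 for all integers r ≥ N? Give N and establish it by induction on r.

N = 16

At r = 15: 14348907 < 23540625, so the inequality fails and N ≥ 16. We prove 3^r ≥ 31r^5 for all r ≥ 16.
When r = 16: 3^r = 43046721 and 31r^5 = 32505856, so 43046721 ≥ 32505856.
For the inductive step, assume it holds for an arbitrary j ≥ 16, so 3^j ≥ 31j^5.
Then 3^(j + 1) = 3·(3^j) ≥ 3·(31j^5).
Also, for j ≥ 16 we have 3·(31j^5) ≥ 31(j+1)^5, since 3 ≥ (1 + 1/j)^5 for all j ≥ 16.
Combining, 3^(j + 1) ≥ 31(j+1)^5.
This completes the induction.
Hence the smallest such N is 16.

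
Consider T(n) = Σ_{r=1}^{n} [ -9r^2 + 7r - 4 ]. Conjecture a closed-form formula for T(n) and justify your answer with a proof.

We claim T(n) = -n(3n^2 + n + 2) for all n ≥ 1.
Base step (n = 1): T(1) = -6, and the closed form gives -6. They agree.
Inductive step: suppose the statement holds for some r ≥ 1, so T(r) = r(-3r^2 - r - 2).
Then T(r+1) = T(r) + (7r - 9(r + 1)^2 + 3) = (r(-3r^2 - r - 2)) + (7r - 9(r + 1)^2 + 3).
Simplifying, T(r+1) = -(r + 1)(3r^2 + 7r + 6) = -(r+1)(3(r+1)^2 + (r+1) + 2),
which is the closed form with n = r+1.
By induction, the statement is established for all n ≥ 1.

T(n) = -n(3n^2 + n + 2)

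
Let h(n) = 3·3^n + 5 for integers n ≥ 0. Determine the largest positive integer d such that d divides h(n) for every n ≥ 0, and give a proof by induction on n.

Computing the first values: h(0) = 8 and h(1) = 14; gcd(8, 14) = 2, so d ≤ 2.
We prove 2 | 3·3^n + 5 for all n ≥ 0 by induction on n.
For the base case n = 0: h(0) = 8 = 2·(4), so 2 | h(0).
For the inductive step, assume it holds for an arbitrary p ≥ 0, i.e. 2 | h(p). Then
h(p+1) = 3·3^(p+1) + 5 = 3·(3·3^p + 5) - 10 = 3·h(p) - 10. The first term is divisible by 2 by the inductive hypothesis, and -10 is divisible by 2. Hence 2 | h(p+1).
By induction, the statement is established for all n ≥ 0.
Therefore the largest such d is 2.

d = 2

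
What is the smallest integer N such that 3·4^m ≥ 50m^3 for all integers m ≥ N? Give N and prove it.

N = 6

At m = 5: 3072 < 6250, so the inequality fails and N ≥ 6. We prove 3·4^m ≥ 50m^3 for all m ≥ 6.
Base case (m = 6): 3·4^m = 12288 and 50m^3 = 10800, so 12288 ≥ 10800.
For the inductive step, assume it holds for an arbitrary i ≥ 6, so 3·4^i ≥ 50i^3.
Then 3·4^(i + 1) = 4·(3·4^i) ≥ 4·(50i^3).
Also, for i ≥ 6 we have 4·(50i^3) ≥ 50(i+1)^3, since 4 ≥ (1 + 1/i)^3 for all i ≥ 6.
Combining, 3·4^(i + 1) ≥ 50(i+1)^3.
By induction, the statement is established for all m ≥ 6.
Hence the smallest such N is 6.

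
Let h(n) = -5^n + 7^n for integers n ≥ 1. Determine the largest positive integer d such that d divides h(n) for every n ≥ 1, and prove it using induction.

Computing the first values: h(1) = 2 and h(2) = 24; gcd(2, 24) = 2, so d ≤ 2.
We prove 2 | -5^n + 7^n for all n ≥ 1 by induction on n.
When n = 1: h(1) = 2 = 2·(1), so 2 | h(1).
For the inductive step, assume it holds for an arbitrary j ≥ 1, i.e. 2 | h(j). Then
7^{j+1} − 5^{j+1} = 7·7^j − 5·5^j = 7·(7^j − 5^j) + (2)·5^j. The first term is divisible by 2 by the inductive hypothesis, and the second term (2)·5^j is divisible by 2 since 2 | 2. Hence 2 | h(j+1).
By induction, the statement is established for all n ≥ 1.
Therefore the largest such d is 2.

d = 2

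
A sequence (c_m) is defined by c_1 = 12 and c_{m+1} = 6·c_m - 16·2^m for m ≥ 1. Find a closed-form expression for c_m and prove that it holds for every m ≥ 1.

Computing the first terms: c_1 = 12, c_2 = 40, c_3 = 176. This suggests c_m = 2^(m + 2) + 4·6^(m - 1).
For the base case m = 1: the formula gives 12 = 12 = c_1.
For the inductive step, assume it holds for an arbitrary i ≥ 1, so c_i = 2^(i + 2) + 4·6^(i - 1).
Then c_{i+1} = 6·c_i - 16·2^i = 6·(2^(i + 2) + 4·6^(i - 1)) - 16·2^i = 2^(i + 3) + 4·6^i = 2^((i+1) + 2) + 4·6^((i+1) - 1),
which is the claimed formula at m = i+1.
By induction, the statement is established for all m ≥ 1.

c_m = 2^(m + 2) + 4·6^(m - 1)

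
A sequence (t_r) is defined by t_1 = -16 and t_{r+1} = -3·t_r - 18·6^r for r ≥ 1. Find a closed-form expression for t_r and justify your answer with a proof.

Computing the first terms: t_1 = -16, t_2 = -60, t_3 = -468. This suggests t_r = -4(-3)^(r - 1) - 2·6^r.
Base case (r = 1): the formula gives -16 = -16 = t_1.
Suppose the result is true for r = p, so t_p = -4(-3)^(p - 1) - 2·6^p.
Then t_{p+1} = -3·t_p - 18·6^p = -3·(-4(-3)^(p - 1) - 2·6^p) - 18·6^p = -4(-3)^p - 2·6^(p + 1) = -4(-3)^((p+1) - 1) - 2·6^(p+1),
which is the claimed formula at r = p+1.
This completes the induction.

t_r = -4(-3)^(r - 1) - 2·6^r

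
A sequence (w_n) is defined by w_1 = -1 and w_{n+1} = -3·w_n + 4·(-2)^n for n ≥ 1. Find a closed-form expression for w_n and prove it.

w_n = (-2)^(n + 2) + 7(-3)^(n - 1)

Computing the first terms: w_1 = -1, w_2 = -5, w_3 = 31. This suggests w_n = (-2)^(n + 2) + 7(-3)^(n - 1).
Base case (n = 1): the formula gives -1 = -1 = w_1.
Inductive step: suppose the statement holds for some i ≥ 1, so w_i = (-2)^(i + 2) + 7(-3)^(i - 1).
Then w_{i+1} = -3·w_i + 4·(-2)^i = -3·((-2)^(i + 2) + 7(-3)^(i - 1)) + 4·(-2)^i = (-2)^(i + 3) + 7(-3)^i = (-2)^((i+1) + 2) + 7(-3)^((i+1) - 1),
which is the claimed formula at n = i+1.
Hence, by induction on n, the claim holds for every n ≥ 1.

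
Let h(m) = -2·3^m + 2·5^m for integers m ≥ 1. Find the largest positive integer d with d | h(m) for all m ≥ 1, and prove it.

Computing the first values: h(1) = 4 and h(2) = 32; gcd(4, 32) = 4, so d ≤ 4.
We prove 4 | -2·3^m + 2·5^m for all m ≥ 1 by induction on m.
Base step (m = 1): h(1) = 4 = 4·(1), so 4 | h(1).
For the inductive step, assume it holds for an arbitrary i ≥ 1, i.e. 4 | h(i). Then
h(i+1) − 5·h(i) = (-2·3^(i+1) + 2·5^(i+1)) − 5·(-2·3^i + 2·5^i) = (-2)·3^i·(3 − 5) = (4)·3^i. Since 4 | h(i) by the inductive hypothesis, 4 | 5·h(i); and 4 | 4 since 4 = 4·1. Therefore 4 | h(i+1).
By induction, the statement is established for all m ≥ 1.
Therefore the largest such d is 4.

d = 4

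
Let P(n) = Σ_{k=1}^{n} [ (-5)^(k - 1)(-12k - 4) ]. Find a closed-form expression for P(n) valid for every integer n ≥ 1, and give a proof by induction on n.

We claim P(n) = (-5)^n(2n + 1) - 1 for all n ≥ 1.
Base step (n = 1): P(1) = -16, and the closed form gives -16. They agree.
Inductive step: suppose the statement holds for some k ≥ 1, so P(k) = (-5)^k(2k + 1) - 1.
Then P(k+1) = P(k) + ((-5)^k(-12k - 16)) = ((-5)^k(2k + 1) - 1) + ((-5)^k(-12k - 16)).
Simplifying, P(k+1) = -10(-5)^k·k - 15(-5)^k - 1 = (-5)^(k+1)(2(k+1) + 1) - 1,
which is the closed form with n = k+1.
By the principle of mathematical induction, the result holds for all n ≥ 1.

P(n) = (-5)^n(2n + 1) - 1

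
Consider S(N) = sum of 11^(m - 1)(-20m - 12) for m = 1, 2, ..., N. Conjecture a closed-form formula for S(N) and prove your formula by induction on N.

We claim S(N) = -11^N(2N + 1) + 1 for all N ≥ 1.
Base case (N = 1): S(1) = -32, and the closed form gives -32. They agree.
Suppose the result is true for N = m, so S(m) = -11^m(2m + 1) + 1.
Then S(m+1) = S(m) + (11^m(-20m - 32)) = (-11^m(2m + 1) + 1) + (11^m(-20m - 32)).
Simplifying, S(m+1) = -22·11^m·m - 33·11^m + 1 = -11^(m+1)(2(m+1) + 1) + 1,
which is the closed form with N = m+1.
By induction, the statement is established for all N ≥ 1.

S(N) = -11^N(2N + 1) + 1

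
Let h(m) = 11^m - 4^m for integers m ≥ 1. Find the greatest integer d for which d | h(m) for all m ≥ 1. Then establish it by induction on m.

Computing the first values: h(1) = 7 and h(2) = 105; gcd(7, 105) = 7, so d ≤ 7.
We prove 7 | 11^m - 4^m for all m ≥ 1 by induction on m.
When m = 1: h(1) = 7 = 7·(1), so 7 | h(1).
Inductive step: suppose the statement holds for some i ≥ 1, i.e. 7 | h(i). Then
11^{i+1} − 4^{i+1} = 11·11^i − 4·4^i = 11·(11^i − 4^i) + (7)·4^i. The first term is divisible by 7 by the inductive hypothesis, and the second term (7)·4^i is divisible by 7 since 7 | 7. Hence 7 | h(i+1).
By the principle of mathematical induction, the result holds for all m ≥ 1.
Therefore the largest such d is 7.

d = 7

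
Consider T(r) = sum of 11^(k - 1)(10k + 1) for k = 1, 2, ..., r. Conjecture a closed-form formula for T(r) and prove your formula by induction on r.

T(r) = 11^r·r

We claim T(r) = 11^r·r for all r ≥ 1.
When r = 1: T(1) = 11, and the closed form gives 11. They agree.
For the inductive step, assume it holds for an arbitrary k ≥ 1, so T(k) = 11^k·k.
Then T(k+1) = T(k) + (11^k(10k + 11)) = (11^k·k) + (11^k(10k + 11)).
Simplifying, T(k+1) = 11^(k + 1)(k + 1) = 11^(k+1)·(k+1),
which is the closed form with r = k+1.
Hence, by induction on r, the claim holds for every r ≥ 1.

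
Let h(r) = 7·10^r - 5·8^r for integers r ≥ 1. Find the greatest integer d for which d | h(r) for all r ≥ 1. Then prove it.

Computing the first values: h(1) = 30 and h(2) = 380; gcd(30, 380) = 10, so d ≤ 10.
We prove 10 | 7·10^r - 5·8^r for all r ≥ 1 by induction on r.
Base step (r = 1): h(1) = 30 = 10·(3), so 10 | h(1).
For the inductive step, assume it holds for an arbitrary j ≥ 1, i.e. 10 | h(j). Then
h(j+1) − 10·h(j) = (7·10^(j+1) - 5·8^(j+1)) − 10·(7·10^j - 5·8^j) = (-5)·8^j·(8 − 10) = (10)·8^j. Since 10 | h(j) by the inductive hypothesis, 10 | 10·h(j); and 10 | 10 since 10 = 10·1. Therefore 10 | h(j+1).
This completes the induction.
Therefore the largest such d is 10.

d = 10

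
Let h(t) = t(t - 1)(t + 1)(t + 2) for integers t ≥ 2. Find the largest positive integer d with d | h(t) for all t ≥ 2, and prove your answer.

Computing the first values: h(2) = 24 and h(3) = 120; gcd(24, 120) = 24, so d ≤ 24.
We prove 24 | t(t - 1)(t + 1)(t + 2) for all t ≥ 2 by induction on t.
Base step (t = 2): h(2) = 24 = 24·(1), so 24 | h(2).
Inductive step: suppose the statement holds for some p ≥ 2, i.e. 24 | h(p). Then
h(p+1) − h(p) = p·(p+1)·(p+2)·(p+3) − (p-1)·p·(p+1)·(p+2) = p·(p+1)·(p+2)·[(p+3) − (p-1)] = 4·p·(p+1)·(p+2). The product of 3 consecutive integers is divisible by (3)! = 6, so h(p+1) − h(p) is divisible by 4·6 = 24. By the inductive hypothesis 24 | h(p), hence 24 | h(p+1).
This completes the induction.
Therefore the largest such d is 24.

d = 24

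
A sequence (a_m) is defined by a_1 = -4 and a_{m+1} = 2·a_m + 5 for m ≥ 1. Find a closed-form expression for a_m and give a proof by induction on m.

a_m = 2^(m - 1) - 5

Computing the first terms: a_1 = -4, a_2 = -3, a_3 = -1. This suggests a_m = 2^(m - 1) - 5.
Base step (m = 1): the formula gives -4 = -4 = a_1.
Suppose the result is true for m = p, so a_p = 2^(p - 1) - 5.
Then a_{p+1} = 2·a_p + 5 = 2·(2^(p - 1) - 5) + 5 = 2^p - 5 = 2^((p+1) - 1) - 5,
which is the claimed formula at m = p+1.
By the principle of mathematical induction, the result holds for all m ≥ 1.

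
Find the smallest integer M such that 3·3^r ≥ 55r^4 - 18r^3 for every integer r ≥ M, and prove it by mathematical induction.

M = 12

At r = 11: 531441 < 781297, so the inequality fails and M ≥ 12. We prove 3·3^r ≥ 55r^4 - 18r^3 for all r ≥ 12.
When r = 12: 3·3^r = 1594323 and 55r^4 - 18r^3 = 1109376, so 1594323 ≥ 1109376.
Suppose the result is true for r = k, so 3·3^k ≥ 55k^4 - 18k^3.
Then 3·3^(k + 1) = 3·(3·3^k) ≥ 3·(55k^4 - 18k^3).
Also, for k ≥ 12 we have 3·(55k^4 - 18k^3) ≥ 55(k+1)^4 - 18(k+1)^3, since 3·(55k^4 - 18k^3) − (55(k+1)^4 - 18(k+1)^3) = 110k^4 - 256k^3 - 276k^2 - 166k - 37, which is nonnegative for all k ≥ 12.
Combining, 3·3^(k + 1) ≥ 55(k+1)^4 - 18(k+1)^3.
Hence, by induction on r, the claim holds for every r ≥ 12.
Hence the smallest such M is 12.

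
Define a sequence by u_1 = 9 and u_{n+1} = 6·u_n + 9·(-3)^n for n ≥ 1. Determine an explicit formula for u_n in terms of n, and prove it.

Computing the first terms: u_1 = 9, u_2 = 27, u_3 = 243. This suggests u_n = -(-3)^n + 6^n.
Base step (n = 1): the formula gives 9 = 9 = u_1.
Suppose the result is true for n = k, so u_k = -(-3)^k + 6^k.
Then u_{k+1} = 6·u_k + 9·(-3)^k = 6·(-(-3)^k + 6^k) + 9·(-3)^k = -(-3)^(k + 1) + 6^(k + 1),
which is the claimed formula at n = k+1.
Hence, by induction on n, the claim holds for every n ≥ 1.

u_n = -(-3)^n + 6^n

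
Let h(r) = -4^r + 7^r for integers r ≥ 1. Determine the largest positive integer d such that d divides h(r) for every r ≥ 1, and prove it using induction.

d = 3

Computing the first values: h(1) = 3 and h(2) = 33; gcd(3, 33) = 3, so d ≤ 3.
We prove 3 | -4^r + 7^r for all r ≥ 1 by induction on r.
Base step (r = 1): h(1) = 3 = 3·(1), so 3 | h(1).
Inductive step: suppose the statement holds for some m ≥ 1, i.e. 3 | h(m). Then
7^{m+1} − 4^{m+1} = 7·7^m − 4·4^m = 7·(7^m − 4^m) + (3)·4^m. The first term is divisible by 3 by the inductive hypothesis, and the second term (3)·4^m is divisible by 3 since 3 | 3. Hence 3 | h(m+1).
By the principle of mathematical induction, the result holds for all r ≥ 1.
Therefore the largest such d is 3.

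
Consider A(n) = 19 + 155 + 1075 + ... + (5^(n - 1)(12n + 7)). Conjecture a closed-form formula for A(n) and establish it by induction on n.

A(n) = 5^n(3n + 1) - 1

We claim A(n) = 5^n(3n + 1) - 1 for all n ≥ 1.
For the base case n = 1: A(1) = 19, and the closed form gives 19. They agree.
Inductive step: suppose the statement holds for some r ≥ 1, so A(r) = 5^r(3r + 1) - 1.
Then A(r+1) = A(r) + (5^r(12r + 19)) = (5^r(3r + 1) - 1) + (5^r(12r + 19)).
Simplifying, A(r+1) = 15·5^r·r + 20·5^r - 1 = 5^(r+1)(3(r+1) + 1) - 1,
which is the closed form with n = r+1.
Hence, by induction on n, the claim holds for every n ≥ 1.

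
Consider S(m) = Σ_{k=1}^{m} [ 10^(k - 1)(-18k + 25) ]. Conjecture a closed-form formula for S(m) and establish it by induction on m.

We claim S(m) = 10^m(-2m + 3) - 3 for all m ≥ 1.
For the base case m = 1: S(1) = 7, and the closed form gives 7. They agree.
Inductive step: assume the claim holds for m = k, so S(k) = 10^k(-2k + 3) - 3.
Then S(k+1) = S(k) + (10^k(-18k + 7)) = (10^k(-2k + 3) - 3) + (10^k(-18k + 7)).
Simplifying, S(k+1) = -20·10^k·k + 10·10^k - 3 = 10^(k+1)(-2(k+1) + 3) - 3,
which is the closed form with m = k+1.
Hence, by induction on m, the claim holds for every m ≥ 1.

S(m) = 10^m(-2m + 3) - 3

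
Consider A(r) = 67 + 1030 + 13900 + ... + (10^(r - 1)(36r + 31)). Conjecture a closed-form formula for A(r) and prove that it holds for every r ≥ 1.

A(r) = 10^r(4r + 3) - 3

We claim A(r) = 10^r(4r + 3) - 3 for all r ≥ 1.
Base case (r = 1): A(1) = 67, and the closed form gives 67. They agree.
Inductive step: suppose the statement holds for some k ≥ 1, so A(k) = 10^k(4k + 3) - 3.
Then A(k+1) = A(k) + (10^k(36k + 67)) = (10^k(4k + 3) - 3) + (10^k(36k + 67)).
Simplifying, A(k+1) = 40·10^k·k + 70·10^k - 3 = 10^(k+1)(4(k+1) + 3) - 3,
which is the closed form with r = k+1.
This completes the induction.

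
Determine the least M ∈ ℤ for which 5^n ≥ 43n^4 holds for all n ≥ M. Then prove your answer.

At n = 7: 78125 < 103243, so the inequality fails and M ≥ 8. We prove 5^n ≥ 43n^4 for all n ≥ 8.
For the base case n = 8: 5^n = 390625 and 43n^4 = 176128, so 390625 ≥ 176128.
For the inductive step, assume it holds for an arbitrary r ≥ 8, so 5^r ≥ 43r^4.
Then 5^(r + 1) = 5·(5^r) ≥ 5·(43r^4).
Also, for r ≥ 8 we have 5·(43r^4) ≥ 43(r+1)^4, since 5 ≥ (1 + 1/r)^4 for all r ≥ 8.
Combining, 5^(r + 1) ≥ 43(r+1)^4.
By the principle of mathematical induction, the result holds for all n ≥ 8.
Hence the smallest such M is 8.

M = 8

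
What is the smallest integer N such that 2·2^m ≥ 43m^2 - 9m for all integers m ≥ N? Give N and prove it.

At m = 11: 4096 < 5104, so the inequality fails and N ≥ 12. We prove 2·2^m ≥ 43m^2 - 9m for all m ≥ 12.
Base step (m = 12): 2·2^m = 8192 and 43m^2 - 9m = 6084, so 8192 ≥ 6084.
Inductive step: assume the claim holds for m = k, so 2·2^k ≥ 43k^2 - 9k.
Then 2·2^(k + 1) = 2·(2·2^k) ≥ 2·(43k^2 - 9k).
Also, for k ≥ 12 we have 2·(43k^2 - 9k) ≥ 43(k+1)^2 - 9(k+1), since 2·(43k^2 - 9k) − (43(k+1)^2 - 9(k+1)) = 43k^2 - 95k - 34, which is nonnegative for all k ≥ 12.
Combining, 2·2^(k + 1) ≥ 43(k+1)^2 - 9(k+1).
By the principle of mathematical induction, the result holds for all m ≥ 12.
Hence the smallest such N is 12.

N = 12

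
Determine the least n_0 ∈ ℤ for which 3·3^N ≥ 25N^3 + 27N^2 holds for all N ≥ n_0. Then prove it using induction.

At N = 7: 6561 < 9898, so the inequality fails and n_0 ≥ 8. We prove 3·3^N ≥ 25N^3 + 27N^2 for all N ≥ 8.
When N = 8: 3·3^N = 19683 and 25N^3 + 27N^2 = 14528, so 19683 ≥ 14528.
For the inductive step, assume it holds for an arbitrary j ≥ 8, so 3·3^j ≥ 25j^3 + 27j^2.
Then 3·3^(j + 1) = 3·(3·3^j) ≥ 3·(25j^3 + 27j^2).
Also, for j ≥ 8 we have 3·(25j^3 + 27j^2) ≥ 25(j+1)^3 + 27(j+1)^2, since 3·(25j^3 + 27j^2) − (25(j+1)^3 + 27(j+1)^2) = 50j^3 - 21j^2 - 129j - 52, which is nonnegative for all j ≥ 8.
Combining, 3·3^(j + 1) ≥ 25(j+1)^3 + 27(j+1)^2.
Hence, by induction on N, the claim holds for every N ≥ 8.
Hence the smallest such n_0 is 8.

n_0 = 8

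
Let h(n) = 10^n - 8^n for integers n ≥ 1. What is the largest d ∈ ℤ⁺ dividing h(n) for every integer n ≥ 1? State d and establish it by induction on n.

Computing the first values: h(1) = 2 and h(2) = 36; gcd(2, 36) = 2, so d ≤ 2.
We prove 2 | 10^n - 8^n for all n ≥ 1 by induction on n.
Base case (n = 1): h(1) = 2 = 2·(1), so 2 | h(1).
For the inductive step, assume it holds for an arbitrary m ≥ 1, i.e. 2 | h(m). Then
10^{m+1} − 8^{m+1} = 10·10^m − 8·8^m = 10·(10^m − 8^m) + (2)·8^m. The first term is divisible by 2 by the inductive hypothesis, and the second term (2)·8^m is divisible by 2 since 2 | 2. Hence 2 | h(m+1).
By induction, the statement is established for all n ≥ 1.
Therefore the largest such d is 2.

d = 2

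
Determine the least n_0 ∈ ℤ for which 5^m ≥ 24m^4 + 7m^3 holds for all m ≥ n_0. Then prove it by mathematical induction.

At m = 6: 15625 < 32616, so the inequality fails and n_0 ≥ 7. We prove 5^m ≥ 24m^4 + 7m^3 for all m ≥ 7.
For the base case m = 7: 5^m = 78125 and 24m^4 + 7m^3 = 60025, so 78125 ≥ 60025.
Suppose the result is true for m = p, so 5^p ≥ 24p^4 + 7p^3.
Then 5^(p + 1) = 5·(5^p) ≥ 5·(24p^4 + 7p^3).
Also, for p ≥ 7 we have 5·(24p^4 + 7p^3) ≥ 24(p+1)^4 + 7(p+1)^3, since 5·(24p^4 + 7p^3) − (24(p+1)^4 + 7(p+1)^3) = 96p^4 - 68p^3 - 165p^2 - 117p - 31, which is nonnegative for all p ≥ 7.
Combining, 5^(p + 1) ≥ 24(p+1)^4 + 7(p+1)^3.
By the principle of mathematical induction, the result holds for all m ≥ 7.
Hence the smallest such n_0 is 7.

n_0 = 7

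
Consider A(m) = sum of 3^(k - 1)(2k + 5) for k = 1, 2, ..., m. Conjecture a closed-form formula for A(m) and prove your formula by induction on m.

We claim A(m) = 3^m(m + 2) - 2 for all m ≥ 1.
When m = 1: A(1) = 7, and the closed form gives 7. They agree.
Inductive step: suppose the statement holds for some k ≥ 1, so A(k) = 3^k(k + 2) - 2.
Then A(k+1) = A(k) + (3^k(2k + 7)) = (3^k(k + 2) - 2) + (3^k(2k + 7)).
Simplifying, A(k+1) = 3^(k + 1)k + 3^(k + 2) - 2 = 3^(k+1)((k+1) + 2) - 2,
which is the closed form with m = k+1.
By the principle of mathematical induction, the result holds for all m ≥ 1.

A(m) = 3^m(m + 2) - 2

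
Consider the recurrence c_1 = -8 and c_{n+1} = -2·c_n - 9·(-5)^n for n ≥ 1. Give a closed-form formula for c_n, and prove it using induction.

Computing the first terms: c_1 = -8, c_2 = 61, c_3 = -347. This suggests c_n = 7(-2)^(n - 1) + 3(-5)^n.
Base step (n = 1): the formula gives -8 = -8 = c_1.
For the inductive step, assume it holds for an arbitrary p ≥ 1, so c_p = 7(-2)^(p - 1) + 3(-5)^p.
Then c_{p+1} = -2·c_p - 9·(-5)^p = -2·(7(-2)^(p - 1) + 3(-5)^p) - 9·(-5)^p = 7(-2)^p + 3(-5)^(p + 1) = 7(-2)^((p+1) - 1) + 3(-5)^(p+1),
which is the claimed formula at n = p+1.
By the principle of mathematical induction, the result holds for all n ≥ 1.

c_n = 7(-2)^(n - 1) + 3(-5)^n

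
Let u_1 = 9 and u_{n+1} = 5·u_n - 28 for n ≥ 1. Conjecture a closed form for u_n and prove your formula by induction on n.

u_n = 2·5^(n - 1) + 7

Computing the first terms: u_1 = 9, u_2 = 17, u_3 = 57. This suggests u_n = 2·5^(n - 1) + 7.
Base step (n = 1): the formula gives 9 = 9 = u_1.
Inductive step: assume the claim holds for n = m, so u_m = 2·5^(m - 1) + 7.
Then u_{m+1} = 5·u_m - 28 = 5·(2·5^(m - 1) + 7) - 28 = 2·5^m + 7 = 2·5^((m+1) - 1) + 7,
which is the claimed formula at n = m+1.
By induction, the statement is established for all n ≥ 1.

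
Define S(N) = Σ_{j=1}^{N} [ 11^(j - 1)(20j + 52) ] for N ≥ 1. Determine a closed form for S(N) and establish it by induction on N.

S(N) = 11^N(2N + 5) - 5

We claim S(N) = 11^N(2N + 5) - 5 for all N ≥ 1.
For the base case N = 1: S(1) = 72, and the closed form gives 72. They agree.
For the inductive step, assume it holds for an arbitrary j ≥ 1, so S(j) = 11^j(2j + 5) - 5.
Then S(j+1) = S(j) + (11^j(20j + 72)) = (11^j(2j + 5) - 5) + (11^j(20j + 72)).
Simplifying, S(j+1) = 22·11^j·j + 77·11^j - 5 = 11^(j+1)(2(j+1) + 5) - 5,
which is the closed form with N = j+1.
By induction, the statement is established for all N ≥ 1.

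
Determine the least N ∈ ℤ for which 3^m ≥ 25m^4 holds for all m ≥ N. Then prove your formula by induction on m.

At m = 11: 177147 < 366025, so the inequality fails and N ≥ 12. We prove 3^m ≥ 25m^4 for all m ≥ 12.
Base step (m = 12): 3^m = 531441 and 25m^4 = 518400, so 531441 ≥ 518400.
Suppose the result is true for m = r, so 3^r ≥ 25r^4.
Then 3^(r + 1) = 3·(3^r) ≥ 3·(25r^4).
Also, for r ≥ 12 we have 3·(25r^4) ≥ 25(r+1)^4, since 3 ≥ (1 + 1/r)^4 for all r ≥ 12.
Combining, 3^(r + 1) ≥ 25(r+1)^4.
Hence, by induction on m, the claim holds for every m ≥ 12.
Hence the smallest such N is 12.

N = 12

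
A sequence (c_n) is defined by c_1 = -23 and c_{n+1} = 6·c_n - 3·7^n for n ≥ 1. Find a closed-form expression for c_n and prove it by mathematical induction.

Computing the first terms: c_1 = -23, c_2 = -159, c_3 = -1101. This suggests c_n = -2·6^(n - 1) - 3·7^n.
When n = 1: the formula gives -23 = -23 = c_1.
Inductive step: suppose the statement holds for some r ≥ 1, so c_r = -2·6^(r - 1) - 3·7^r.
Then c_{r+1} = 6·c_r - 3·7^r = 6·(-2·6^(r - 1) - 3·7^r) - 3·7^r = -2·6^r - 3·7^(r + 1) = -2·6^((r+1) - 1) - 3·7^(r+1),
which is the claimed formula at n = r+1.
Hence, by induction on n, the claim holds for every n ≥ 1.

c_n = -2·6^(n - 1) - 3·7^n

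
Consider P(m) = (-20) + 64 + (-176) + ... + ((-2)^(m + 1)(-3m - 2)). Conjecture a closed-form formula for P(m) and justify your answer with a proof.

P(m) = 4(-2)^m(m + 1) - 4

We claim P(m) = 4(-2)^m(m + 1) - 4 for all m ≥ 1.
Base step (m = 1): P(1) = -20, and the closed form gives -20. They agree.
For the inductive step, assume it holds for an arbitrary j ≥ 1, so P(j) = 4(-2)^j(j + 1) - 4.
Then P(j+1) = P(j) + ((-2)^(j + 2)(-3j - 5)) = (4(-2)^j(j + 1) - 4) + ((-2)^(j + 2)(-3j - 5)).
Simplifying, P(j+1) = -8(-2)^j·j - 16(-2)^j - 4 = 4(-2)^(j+1)((j+1) + 1) - 4,
which is the closed form with m = j+1.
Hence, by induction on m, the claim holds for every m ≥ 1.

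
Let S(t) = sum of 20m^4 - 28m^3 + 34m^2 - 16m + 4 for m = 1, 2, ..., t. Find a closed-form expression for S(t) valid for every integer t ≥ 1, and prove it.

We claim S(t) = t(4t^4 + 3t^3 + 4t^2 + 2t + 1) for all t ≥ 1.
Base case (t = 1): S(1) = 14, and the closed form gives 14. They agree.
Inductive step: assume the claim holds for t = m, so S(m) = m(4m^4 + 3m^3 + 4m^2 + 2m + 1).
Then S(m+1) = S(m) + (20m^4 + 52m^3 + 70m^2 + 48m + 14) = (m(4m^4 + 3m^3 + 4m^2 + 2m + 1)) + (20m^4 + 52m^3 + 70m^2 + 48m + 14).
Simplifying, S(m+1) = (m + 1)(4m^4 + 19m^3 + 37m^2 + 35m + 14) = (m+1)(4(m+1)^4 + 3(m+1)^3 + 4(m+1)^2 + 2(m+1) + 1),
which is the closed form with t = m+1.
This completes the induction.

S(t) = t(4t^4 + 3t^3 + 4t^2 + 2t + 1)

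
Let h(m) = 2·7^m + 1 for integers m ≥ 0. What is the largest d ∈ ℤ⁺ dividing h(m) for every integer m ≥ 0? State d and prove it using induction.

d = 3

Computing the first values: h(0) = 3 and h(1) = 15; gcd(3, 15) = 3, so d ≤ 3.
We prove 3 | 2·7^m + 1 for all m ≥ 0 by induction on m.
Base case (m = 0): h(0) = 3 = 3·(1), so 3 | h(0).
Inductive step: assume the claim holds for m = p, i.e. 3 | h(p). Then
h(p+1) = 2·7^(p+1) + 1 = 7·(2·7^p + 1) - 6 = 7·h(p) - 6. The first term is divisible by 3 by the inductive hypothesis, and -6 is divisible by 3. Hence 3 | h(p+1).
By induction, the statement is established for all m ≥ 0.
Therefore the largest such d is 3.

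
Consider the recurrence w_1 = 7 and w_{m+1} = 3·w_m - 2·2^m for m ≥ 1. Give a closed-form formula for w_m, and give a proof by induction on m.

Computing the first terms: w_1 = 7, w_2 = 17, w_3 = 43. This suggests w_m = 2^(m + 1) + 3^m.
When m = 1: the formula gives 7 = 7 = w_1.
Suppose the result is true for m = p, so w_p = 2^(p + 1) + 3^p.
Then w_{p+1} = 3·w_p - 2·2^p = 3·(2^(p + 1) + 3^p) - 2·2^p = 2^(p + 2) + 3^(p + 1) = 2^((p+1) + 1) + 3^(p+1),
which is the claimed formula at m = p+1.
By induction, the statement is established for all m ≥ 1.

w_m = 2^(m + 1) + 3^m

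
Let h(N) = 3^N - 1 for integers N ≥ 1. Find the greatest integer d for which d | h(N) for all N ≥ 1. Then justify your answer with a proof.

d = 2

Computing the first values: h(1) = 2 and h(2) = 8; gcd(2, 8) = 2, so d ≤ 2.
We prove 2 | 3^N - 1 for all N ≥ 1 by induction on N.
When N = 1: h(1) = 2 = 2·(1), so 2 | h(1).
Inductive step: assume the claim holds for N = j, i.e. 2 | h(j). Then
3^{j+1} − 1^{j+1} = 3·3^j − 1·1^j = 3·(3^j − 1^j) + (2)·1^j. The first term is divisible by 2 by the inductive hypothesis, and the second term (2)·1^j is divisible by 2 since 2 | 2. Hence 2 | h(j+1).
By the principle of mathematical induction, the result holds for all N ≥ 1.
Therefore the largest such d is 2.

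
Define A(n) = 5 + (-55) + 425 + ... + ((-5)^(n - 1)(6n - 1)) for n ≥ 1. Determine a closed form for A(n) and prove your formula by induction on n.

We claim A(n) = -(-5)^n·n for all n ≥ 1.
Base step (n = 1): A(1) = 5, and the closed form gives 5. They agree.
Inductive step: assume the claim holds for n = r, so A(r) = -(-5)^r·r.
Then A(r+1) = A(r) + ((-5)^r(6r + 5)) = (-(-5)^r·r) + ((-5)^r(6r + 5)).
Simplifying, A(r+1) = 5(-5)^r(r + 1) = -(-5)^(r+1)·(r+1),
which is the closed form with n = r+1.
By induction, the statement is established for all n ≥ 1.

A(n) = -(-5)^n·n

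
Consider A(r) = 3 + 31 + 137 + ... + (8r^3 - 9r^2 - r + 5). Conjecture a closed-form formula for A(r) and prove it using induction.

We claim A(r) = r(2r^3 + r^2 - 3r + 3) for all r ≥ 1.
For the base case r = 1: A(1) = 3, and the closed form gives 3. They agree.
Inductive step: assume the claim holds for r = m, so A(m) = m(2m^3 + m^2 - 3m + 3).
Then A(m+1) = A(m) + (8m^3 + 15m^2 + 5m + 3) = (m(2m^3 + m^2 - 3m + 3)) + (8m^3 + 15m^2 + 5m + 3).
Simplifying, A(m+1) = (m + 1)(2m^3 + 7m^2 + 5m + 3) = (m+1)(2(m+1)^3 + (m+1)^2 - 3(m+1) + 3),
which is the closed form with r = m+1.
By the principle of mathematical induction, the result holds for all r ≥ 1.

A(r) = r(2r^3 + r^2 - 3r + 3)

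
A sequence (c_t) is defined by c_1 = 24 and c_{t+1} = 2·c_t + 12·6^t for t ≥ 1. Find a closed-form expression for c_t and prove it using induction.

Computing the first terms: c_1 = 24, c_2 = 120, c_3 = 672. This suggests c_t = 3·2^t + 3·6^t.
When t = 1: the formula gives 24 = 24 = c_1.
Inductive step: assume the claim holds for t = i, so c_i = 3·2^i + 3·6^i.
Then c_{i+1} = 2·c_i + 12·6^i = 2·(3·2^i + 3·6^i) + 12·6^i = 3·2^(i + 1) + 3·6^(i + 1),
which is the claimed formula at t = i+1.
This completes the induction.

c_t = 3·2^t + 3·6^t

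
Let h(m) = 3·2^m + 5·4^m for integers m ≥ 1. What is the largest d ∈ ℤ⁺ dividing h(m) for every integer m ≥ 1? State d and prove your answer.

Computing the first values: h(1) = 26 and h(2) = 92; gcd(26, 92) = 2, so d ≤ 2.
We prove 2 | 3·2^m + 5·4^m for all m ≥ 1 by induction on m.
Base step (m = 1): h(1) = 26 = 2·(13), so 2 | h(1).
Inductive step: suppose the statement holds for some r ≥ 1, i.e. 2 | h(r). Then
h(r+1) − 4·h(r) = (3·2^(r+1) + 5·4^(r+1)) − 4·(3·2^r + 5·4^r) = (3)·2^r·(2 − 4) = (-6)·2^r. Since 2 | h(r) by the inductive hypothesis, 2 | 4·h(r); and 2 | -6 since -6 = 2·-3. Therefore 2 | h(r+1).
This completes the induction.
Therefore the largest such d is 2.

d = 2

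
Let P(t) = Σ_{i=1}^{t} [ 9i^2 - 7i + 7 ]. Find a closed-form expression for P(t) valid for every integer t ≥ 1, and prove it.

We claim P(t) = t(3t^2 + t + 5) for all t ≥ 1.
When t = 1: P(1) = 9, and the closed form gives 9. They agree.
For the inductive step, assume it holds for an arbitrary i ≥ 1, so P(i) = i(3i^2 + i + 5).
Then P(i+1) = P(i) + (-7i + 9(i + 1)^2) = (i(3i^2 + i + 5)) + (-7i + 9(i + 1)^2).
Simplifying, P(i+1) = (i + 1)(3i^2 + 7i + 9) = (i+1)(3(i+1)^2 + (i+1) + 5),
which is the closed form with t = i+1.
By induction, the statement is established for all t ≥ 1.

P(t) = t(3t^2 + t + 5)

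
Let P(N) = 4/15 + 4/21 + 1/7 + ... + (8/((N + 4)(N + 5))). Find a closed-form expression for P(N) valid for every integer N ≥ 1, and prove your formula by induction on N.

We claim P(N) = 8N/(5(N + 5)) for all N ≥ 1.
Base case (N = 1): P(1) = 4/15, and the closed form gives 4/15. They agree.
Inductive step: assume the claim holds for N = k, so P(k) = 8k/(5(k + 5)).
Then P(k+1) = P(k) + (8/((k + 5)(k + 6))) = (8k/(5(k + 5))) + (8/((k + 5)(k + 6))).
Simplifying, P(k+1) = 8(k + 1)/(5(k + 6)) = 8(k+1)/(5((k+1) + 5)),
which is the closed form with N = k+1.
By the principle of mathematical induction, the result holds for all N ≥ 1.

P(N) = 8N/(5(N + 5))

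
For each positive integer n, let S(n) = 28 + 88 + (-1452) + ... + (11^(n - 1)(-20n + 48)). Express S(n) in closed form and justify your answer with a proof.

S(n) = 11^n(-2n + 5) - 5

We claim S(n) = 11^n(-2n + 5) - 5 for all n ≥ 1.
Base case (n = 1): S(1) = 28, and the closed form gives 28. They agree.
Inductive step: assume the claim holds for n = j, so S(j) = 11^j(-2j + 5) - 5.
Then S(j+1) = S(j) + (11^j(-20j + 28)) = (11^j(-2j + 5) - 5) + (11^j(-20j + 28)).
Simplifying, S(j+1) = -22·11^j·j + 33·11^j - 5 = 11^(j+1)(-2(j+1) + 5) - 5,
which is the closed form with n = j+1.
By induction, the statement is established for all n ≥ 1.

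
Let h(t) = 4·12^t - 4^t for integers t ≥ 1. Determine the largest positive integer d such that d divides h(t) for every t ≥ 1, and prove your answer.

d = 4

Computing the first values: h(1) = 44 and h(2) = 560; gcd(44, 560) = 4, so d ≤ 4.
We prove 4 | 4·12^t - 4^t for all t ≥ 1 by induction on t.
When t = 1: h(1) = 44 = 4·(11), so 4 | h(1).
Suppose the result is true for t = j, i.e. 4 | h(j). Then
h(j+1) − 12·h(j) = (4·12^(j+1) - 4^(j+1)) − 12·(4·12^j - 4^j) = (-1)·4^j·(4 − 12) = (8)·4^j. Since 4 | h(j) by the inductive hypothesis, 4 | 12·h(j); and 4 | 8 since 8 = 4·2. Therefore 4 | h(j+1).
By induction, the statement is established for all t ≥ 1.
Therefore the largest such d is 4.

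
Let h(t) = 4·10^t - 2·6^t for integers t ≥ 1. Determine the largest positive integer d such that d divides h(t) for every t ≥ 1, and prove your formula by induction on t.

d = 4

Computing the first values: h(1) = 28 and h(2) = 328; gcd(28, 328) = 4, so d ≤ 4.
We prove 4 | 4·10^t - 2·6^t for all t ≥ 1 by induction on t.
When t = 1: h(1) = 28 = 4·(7), so 4 | h(1).
For the inductive step, assume it holds for an arbitrary i ≥ 1, i.e. 4 | h(i). Then
h(i+1) − 10·h(i) = (4·10^(i+1) - 2·6^(i+1)) − 10·(4·10^i - 2·6^i) = (-2)·6^i·(6 − 10) = (8)·6^i. Since 4 | h(i) by the inductive hypothesis, 4 | 10·h(i); and 4 | 8 since 8 = 4·2. Therefore 4 | h(i+1).
This completes the induction.
Therefore the largest such d is 4.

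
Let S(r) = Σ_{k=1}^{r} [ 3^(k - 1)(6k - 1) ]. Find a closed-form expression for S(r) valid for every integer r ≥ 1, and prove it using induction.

S(r) = 3^r(3r - 2) + 2

We claim S(r) = 3^r(3r - 2) + 2 for all r ≥ 1.
Base step (r = 1): S(1) = 5, and the closed form gives 5. They agree.
Inductive step: suppose the statement holds for some k ≥ 1, so S(k) = 3^k(3k - 2) + 2.
Then S(k+1) = S(k) + (3^k(6k + 5)) = (3^k(3k - 2) + 2) + (3^k(6k + 5)).
Simplifying, S(k+1) = 3^(k + 1) + 3^(k + 2)k + 2 = 3^(k+1)(3(k+1) - 2) + 2,
which is the closed form with r = k+1.
This completes the induction.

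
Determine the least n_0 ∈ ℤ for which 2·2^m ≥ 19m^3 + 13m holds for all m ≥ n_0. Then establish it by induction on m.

n_0 = 15

At m = 14: 32768 < 52318, so the inequality fails and n_0 ≥ 15. We prove 2·2^m ≥ 19m^3 + 13m for all m ≥ 15.
When m = 15: 2·2^m = 65536 and 19m^3 + 13m = 64320, so 65536 ≥ 64320.
Inductive step: assume the claim holds for m = r, so 2·2^r ≥ 19r^3 + 13r.
Then 2·2^(r + 1) = 2·(2·2^r) ≥ 2·(19r^3 + 13r).
Also, for r ≥ 15 we have 2·(19r^3 + 13r) ≥ 19(r+1)^3 + 13(r+1), since 2·(19r^3 + 13r) − (19(r+1)^3 + 13(r+1)) = 19r^3 - 57r^2 - 44r - 32, which is nonnegative for all r ≥ 15.
Combining, 2·2^(r + 1) ≥ 19(r+1)^3 + 13(r+1).
Hence, by induction on m, the claim holds for every m ≥ 15.
Hence the smallest such n_0 is 15.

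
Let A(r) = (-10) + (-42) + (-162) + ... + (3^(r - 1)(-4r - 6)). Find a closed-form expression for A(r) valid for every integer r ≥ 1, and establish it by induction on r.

A(r) = -2·3^r(r + 1) + 2

We claim A(r) = -2·3^r(r + 1) + 2 for all r ≥ 1.
Base step (r = 1): A(1) = -10, and the closed form gives -10. They agree.
Inductive step: suppose the statement holds for some m ≥ 1, so A(m) = -2·3^m(m + 1) + 2.
Then A(m+1) = A(m) + (3^m(-4m - 10)) = (-2·3^m(m + 1) + 2) + (3^m(-4m - 10)).
Simplifying, A(m+1) = -6·3^m·m - 12·3^m + 2 = -2·3^(m+1)((m+1) + 1) + 2,
which is the closed form with r = m+1.
Hence, by induction on r, the claim holds for every r ≥ 1.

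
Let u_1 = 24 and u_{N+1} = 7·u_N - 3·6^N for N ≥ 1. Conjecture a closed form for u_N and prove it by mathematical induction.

u_N = 3·6^N + 6·7^(N - 1)

Computing the first terms: u_1 = 24, u_2 = 150, u_3 = 942. This suggests u_N = 3·6^N + 6·7^(N - 1).
For the base case N = 1: the formula gives 24 = 24 = u_1.
For the inductive step, assume it holds for an arbitrary k ≥ 1, so u_k = 3·6^k + 6·7^(k - 1).
Then u_{k+1} = 7·u_k - 3·6^k = 7·(3·6^k + 6·7^(k - 1)) - 3·6^k = 3·6^(k + 1) + 6·7^k = 3·6^(k+1) + 6·7^((k+1) - 1),
which is the claimed formula at N = k+1.
By induction, the statement is established for all N ≥ 1.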